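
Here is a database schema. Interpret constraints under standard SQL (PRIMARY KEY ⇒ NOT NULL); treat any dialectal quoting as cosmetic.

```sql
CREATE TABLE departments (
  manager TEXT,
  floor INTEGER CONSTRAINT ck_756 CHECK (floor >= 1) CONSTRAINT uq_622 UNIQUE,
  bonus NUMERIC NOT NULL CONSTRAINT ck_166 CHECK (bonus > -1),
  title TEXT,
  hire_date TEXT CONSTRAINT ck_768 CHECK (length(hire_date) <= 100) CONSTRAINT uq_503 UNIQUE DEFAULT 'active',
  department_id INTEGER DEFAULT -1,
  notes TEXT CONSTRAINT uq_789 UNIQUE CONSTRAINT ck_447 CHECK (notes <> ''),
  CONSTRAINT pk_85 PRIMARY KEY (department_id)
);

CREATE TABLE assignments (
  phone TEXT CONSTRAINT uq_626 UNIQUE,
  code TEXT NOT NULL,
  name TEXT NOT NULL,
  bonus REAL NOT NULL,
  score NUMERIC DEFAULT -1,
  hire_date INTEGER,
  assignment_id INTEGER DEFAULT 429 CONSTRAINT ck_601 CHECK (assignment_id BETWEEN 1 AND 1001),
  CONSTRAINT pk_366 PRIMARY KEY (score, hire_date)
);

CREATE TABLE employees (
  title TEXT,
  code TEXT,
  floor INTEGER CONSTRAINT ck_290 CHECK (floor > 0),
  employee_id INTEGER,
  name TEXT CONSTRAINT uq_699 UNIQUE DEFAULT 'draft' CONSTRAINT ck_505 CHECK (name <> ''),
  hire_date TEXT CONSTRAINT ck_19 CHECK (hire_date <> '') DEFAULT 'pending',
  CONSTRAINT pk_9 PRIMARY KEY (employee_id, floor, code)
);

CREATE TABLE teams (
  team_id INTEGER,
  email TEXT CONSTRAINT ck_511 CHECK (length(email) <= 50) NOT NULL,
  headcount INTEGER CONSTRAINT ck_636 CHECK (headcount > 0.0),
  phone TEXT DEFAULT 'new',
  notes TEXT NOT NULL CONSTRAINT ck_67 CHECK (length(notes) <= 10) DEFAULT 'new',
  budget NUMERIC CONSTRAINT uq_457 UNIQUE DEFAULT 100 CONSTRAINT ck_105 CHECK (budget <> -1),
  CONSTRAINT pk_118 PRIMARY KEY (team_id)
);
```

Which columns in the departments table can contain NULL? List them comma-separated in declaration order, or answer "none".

manager, floor, title, hire_date, notes

- manager: no NOT NULL constraint applies → nullable.
- floor: CHECK does not forbid NULL (a CHECK constraint passes when its expression is NULL) → nullable.
- bonus: declared NOT NULL → not nullable.
- title: no NOT NULL constraint applies → nullable.
- hire_date: CHECK does not forbid NULL (a CHECK constraint passes when its expression is NULL) → nullable.
- department_id: part of the PRIMARY KEY, which implies NOT NULL → not nullable.
- notes: CHECK does not forbid NULL (a CHECK constraint passes when its expression is NULL) → nullable.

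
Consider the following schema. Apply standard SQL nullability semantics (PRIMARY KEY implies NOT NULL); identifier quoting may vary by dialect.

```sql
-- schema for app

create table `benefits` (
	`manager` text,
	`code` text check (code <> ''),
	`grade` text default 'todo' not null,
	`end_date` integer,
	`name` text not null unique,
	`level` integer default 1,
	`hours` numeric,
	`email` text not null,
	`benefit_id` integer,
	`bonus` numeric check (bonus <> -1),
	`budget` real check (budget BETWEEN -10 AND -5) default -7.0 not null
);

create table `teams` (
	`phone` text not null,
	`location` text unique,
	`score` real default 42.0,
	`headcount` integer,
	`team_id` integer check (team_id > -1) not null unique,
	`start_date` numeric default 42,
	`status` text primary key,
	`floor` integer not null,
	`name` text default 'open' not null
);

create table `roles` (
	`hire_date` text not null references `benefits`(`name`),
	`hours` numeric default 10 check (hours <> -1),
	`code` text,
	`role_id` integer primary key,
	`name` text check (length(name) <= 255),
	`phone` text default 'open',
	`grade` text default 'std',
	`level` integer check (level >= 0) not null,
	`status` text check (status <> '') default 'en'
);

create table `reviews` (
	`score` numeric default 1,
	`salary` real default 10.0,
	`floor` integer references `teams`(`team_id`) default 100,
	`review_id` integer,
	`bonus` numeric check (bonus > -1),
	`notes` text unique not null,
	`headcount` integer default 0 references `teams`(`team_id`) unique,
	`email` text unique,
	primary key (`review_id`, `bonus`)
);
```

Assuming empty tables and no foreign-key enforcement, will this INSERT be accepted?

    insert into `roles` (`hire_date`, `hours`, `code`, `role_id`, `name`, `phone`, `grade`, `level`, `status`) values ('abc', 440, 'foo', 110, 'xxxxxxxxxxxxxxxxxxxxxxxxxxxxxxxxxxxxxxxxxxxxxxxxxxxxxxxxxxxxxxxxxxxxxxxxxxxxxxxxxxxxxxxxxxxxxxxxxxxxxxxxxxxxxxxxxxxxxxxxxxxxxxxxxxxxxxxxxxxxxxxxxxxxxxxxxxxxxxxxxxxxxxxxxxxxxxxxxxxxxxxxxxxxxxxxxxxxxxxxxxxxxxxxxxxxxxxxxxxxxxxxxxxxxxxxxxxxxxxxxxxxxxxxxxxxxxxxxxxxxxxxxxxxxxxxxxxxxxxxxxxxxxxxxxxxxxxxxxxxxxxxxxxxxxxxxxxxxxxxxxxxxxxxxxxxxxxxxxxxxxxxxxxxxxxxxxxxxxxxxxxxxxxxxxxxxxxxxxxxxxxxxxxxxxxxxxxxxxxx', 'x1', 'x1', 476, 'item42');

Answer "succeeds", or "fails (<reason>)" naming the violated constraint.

fails (CHECK on name)

The value 'xxxxxxxxxxxxxxxxxxxxxxxxxxxxxxxxxxxxxxxxxxxxxxxxxxxxxxxxxxxxxxxxxxxxxxxxxxxxxxxxxxxxxxxxxxxxxxxxxxxxxxxxxxxxxxxxxxxxxxxxxxxxxxxxxxxxxxxxxxxxxxxxxxxxxxxxxxxxxxxxxxxxxxxxxxxxxxxxxxxxxxxxxxxxxxxxxxxxxxxxxxxxxxxxxxxxxxxxxxxxxxxxxxxxxxxxxxxxxxxxxxxxxxxxxxxxxxxxxxxxxxxxxxxxxxxxxxxxxxxxxxxxxxxxxxxxxxxxxxxxxxxxxxxxxxxxxxxxxxxxxxxxxxxxxxxxxxxxxxxxxxxxxxxxxxxxxxxxxxxxxxxxxxxxxxxxxxxxxxxxxxxxxxxxxxxxxxxxxxxx' for name violates CHECK (length(name) <= 255).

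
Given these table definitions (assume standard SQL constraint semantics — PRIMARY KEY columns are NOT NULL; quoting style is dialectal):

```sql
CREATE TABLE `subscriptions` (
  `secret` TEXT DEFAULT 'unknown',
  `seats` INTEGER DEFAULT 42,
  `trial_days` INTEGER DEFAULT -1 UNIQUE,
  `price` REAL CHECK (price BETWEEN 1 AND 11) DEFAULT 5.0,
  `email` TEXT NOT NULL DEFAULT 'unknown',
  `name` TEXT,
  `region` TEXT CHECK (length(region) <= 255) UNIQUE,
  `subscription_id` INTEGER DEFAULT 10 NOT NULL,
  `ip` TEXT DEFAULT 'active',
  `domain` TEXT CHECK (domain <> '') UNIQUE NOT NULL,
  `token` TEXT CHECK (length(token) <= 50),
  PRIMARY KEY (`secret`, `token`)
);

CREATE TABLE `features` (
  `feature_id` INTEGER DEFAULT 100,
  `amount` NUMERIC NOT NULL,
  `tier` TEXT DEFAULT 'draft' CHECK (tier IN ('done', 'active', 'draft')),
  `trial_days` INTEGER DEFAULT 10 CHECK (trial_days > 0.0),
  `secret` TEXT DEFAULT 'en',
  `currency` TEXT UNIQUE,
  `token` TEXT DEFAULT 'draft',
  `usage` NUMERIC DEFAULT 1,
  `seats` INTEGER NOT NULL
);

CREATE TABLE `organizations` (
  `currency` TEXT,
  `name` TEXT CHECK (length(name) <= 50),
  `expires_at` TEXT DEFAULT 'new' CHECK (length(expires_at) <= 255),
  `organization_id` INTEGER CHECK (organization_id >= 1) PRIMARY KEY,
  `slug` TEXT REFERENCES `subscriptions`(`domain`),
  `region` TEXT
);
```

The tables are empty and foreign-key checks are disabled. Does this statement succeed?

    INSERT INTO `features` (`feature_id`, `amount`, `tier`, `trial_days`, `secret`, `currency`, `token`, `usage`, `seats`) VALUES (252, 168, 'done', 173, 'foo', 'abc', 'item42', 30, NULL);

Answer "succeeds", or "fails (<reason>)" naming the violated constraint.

seats is explicitly set to NULL, but seats is declared NOT NULL.

fails (NOT NULL on seats)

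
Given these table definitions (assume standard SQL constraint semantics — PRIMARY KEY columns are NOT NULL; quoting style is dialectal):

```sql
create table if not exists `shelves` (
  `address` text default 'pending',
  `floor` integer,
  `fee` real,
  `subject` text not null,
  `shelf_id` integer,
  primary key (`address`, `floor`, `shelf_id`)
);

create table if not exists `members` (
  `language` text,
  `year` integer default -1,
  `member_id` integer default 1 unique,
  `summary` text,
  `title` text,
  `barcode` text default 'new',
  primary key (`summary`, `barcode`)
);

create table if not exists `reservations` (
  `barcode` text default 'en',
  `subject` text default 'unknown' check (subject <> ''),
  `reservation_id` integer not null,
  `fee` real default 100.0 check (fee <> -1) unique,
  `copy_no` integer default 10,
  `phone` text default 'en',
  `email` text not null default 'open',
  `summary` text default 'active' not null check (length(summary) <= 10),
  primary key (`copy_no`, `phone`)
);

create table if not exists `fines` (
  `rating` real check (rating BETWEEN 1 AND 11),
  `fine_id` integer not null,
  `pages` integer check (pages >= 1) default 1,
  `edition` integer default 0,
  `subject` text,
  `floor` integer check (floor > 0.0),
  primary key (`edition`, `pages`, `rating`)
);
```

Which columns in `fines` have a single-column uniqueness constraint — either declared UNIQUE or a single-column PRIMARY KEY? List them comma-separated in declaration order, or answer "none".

- rating: part of a composite PRIMARY KEY — only the tuple is unique, not this column on its own.
- fine_id: no UNIQUE or single-column PK constraint.
- pages: part of a composite PRIMARY KEY — only the tuple is unique, not this column on its own.
- edition: part of a composite PRIMARY KEY — only the tuple is unique, not this column on its own.
- subject: no UNIQUE or single-column PK constraint.
- floor: no UNIQUE or single-column PK constraint.

none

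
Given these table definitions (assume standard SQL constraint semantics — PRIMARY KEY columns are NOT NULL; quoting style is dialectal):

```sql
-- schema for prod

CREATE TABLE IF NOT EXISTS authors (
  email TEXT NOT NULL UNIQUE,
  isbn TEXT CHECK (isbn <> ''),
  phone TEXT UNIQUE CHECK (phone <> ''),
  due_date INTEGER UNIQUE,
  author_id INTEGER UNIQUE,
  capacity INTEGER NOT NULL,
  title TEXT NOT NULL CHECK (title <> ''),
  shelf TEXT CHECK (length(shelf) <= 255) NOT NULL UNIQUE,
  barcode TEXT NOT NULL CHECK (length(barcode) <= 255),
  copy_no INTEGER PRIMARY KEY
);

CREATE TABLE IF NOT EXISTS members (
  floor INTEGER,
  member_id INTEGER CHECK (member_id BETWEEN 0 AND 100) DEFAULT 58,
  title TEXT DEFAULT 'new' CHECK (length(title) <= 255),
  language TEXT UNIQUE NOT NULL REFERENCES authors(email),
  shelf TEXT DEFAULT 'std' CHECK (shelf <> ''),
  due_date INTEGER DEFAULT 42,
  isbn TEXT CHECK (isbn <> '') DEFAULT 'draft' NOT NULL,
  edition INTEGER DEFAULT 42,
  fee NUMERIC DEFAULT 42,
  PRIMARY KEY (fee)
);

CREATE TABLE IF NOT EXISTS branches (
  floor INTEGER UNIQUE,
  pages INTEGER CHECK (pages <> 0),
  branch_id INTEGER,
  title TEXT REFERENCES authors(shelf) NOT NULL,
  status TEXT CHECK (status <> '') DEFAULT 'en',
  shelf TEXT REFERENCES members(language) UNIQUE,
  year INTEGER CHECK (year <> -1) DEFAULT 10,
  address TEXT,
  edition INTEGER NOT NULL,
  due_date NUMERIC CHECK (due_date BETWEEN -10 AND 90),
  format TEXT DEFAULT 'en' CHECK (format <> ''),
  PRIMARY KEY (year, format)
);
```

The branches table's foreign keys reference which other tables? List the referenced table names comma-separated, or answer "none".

authors, members

- title REFERENCES authors(shelf).
- shelf REFERENCES members(language).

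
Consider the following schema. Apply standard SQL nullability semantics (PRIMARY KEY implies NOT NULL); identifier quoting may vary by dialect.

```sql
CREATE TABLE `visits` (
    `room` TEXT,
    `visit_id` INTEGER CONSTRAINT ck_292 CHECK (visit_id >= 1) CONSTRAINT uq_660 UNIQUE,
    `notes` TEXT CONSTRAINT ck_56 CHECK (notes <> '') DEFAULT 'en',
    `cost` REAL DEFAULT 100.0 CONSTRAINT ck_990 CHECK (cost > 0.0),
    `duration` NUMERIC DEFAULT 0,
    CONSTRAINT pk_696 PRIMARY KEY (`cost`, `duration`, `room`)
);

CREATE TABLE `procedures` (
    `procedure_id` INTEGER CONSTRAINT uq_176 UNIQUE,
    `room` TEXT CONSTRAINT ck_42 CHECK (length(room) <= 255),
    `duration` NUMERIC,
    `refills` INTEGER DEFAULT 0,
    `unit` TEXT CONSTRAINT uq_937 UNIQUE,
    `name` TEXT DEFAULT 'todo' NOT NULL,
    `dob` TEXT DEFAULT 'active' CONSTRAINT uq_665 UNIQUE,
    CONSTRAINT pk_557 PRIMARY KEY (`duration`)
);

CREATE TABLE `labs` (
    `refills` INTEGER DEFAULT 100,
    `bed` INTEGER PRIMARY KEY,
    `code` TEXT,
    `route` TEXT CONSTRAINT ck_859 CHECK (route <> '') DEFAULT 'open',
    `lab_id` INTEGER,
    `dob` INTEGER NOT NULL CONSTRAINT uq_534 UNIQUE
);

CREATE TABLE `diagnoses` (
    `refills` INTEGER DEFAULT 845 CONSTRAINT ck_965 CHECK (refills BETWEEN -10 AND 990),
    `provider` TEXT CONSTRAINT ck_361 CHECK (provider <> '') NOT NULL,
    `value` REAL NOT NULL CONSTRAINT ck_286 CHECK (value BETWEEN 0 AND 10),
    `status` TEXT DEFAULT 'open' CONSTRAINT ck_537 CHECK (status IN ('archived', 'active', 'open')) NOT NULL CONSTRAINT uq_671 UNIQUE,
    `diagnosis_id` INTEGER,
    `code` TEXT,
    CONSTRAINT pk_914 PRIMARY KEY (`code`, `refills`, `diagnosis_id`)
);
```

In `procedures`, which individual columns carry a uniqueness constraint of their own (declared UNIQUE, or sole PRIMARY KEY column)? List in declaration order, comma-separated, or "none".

procedure_id, duration, unit, dob

- procedure_id: declared UNIQUE → unique.
- room: no UNIQUE or single-column PK constraint.
- duration: single-column PRIMARY KEY → unique.
- refills: no UNIQUE or single-column PK constraint.
- unit: declared UNIQUE → unique.
- name: no UNIQUE or single-column PK constraint.
- dob: declared UNIQUE → unique.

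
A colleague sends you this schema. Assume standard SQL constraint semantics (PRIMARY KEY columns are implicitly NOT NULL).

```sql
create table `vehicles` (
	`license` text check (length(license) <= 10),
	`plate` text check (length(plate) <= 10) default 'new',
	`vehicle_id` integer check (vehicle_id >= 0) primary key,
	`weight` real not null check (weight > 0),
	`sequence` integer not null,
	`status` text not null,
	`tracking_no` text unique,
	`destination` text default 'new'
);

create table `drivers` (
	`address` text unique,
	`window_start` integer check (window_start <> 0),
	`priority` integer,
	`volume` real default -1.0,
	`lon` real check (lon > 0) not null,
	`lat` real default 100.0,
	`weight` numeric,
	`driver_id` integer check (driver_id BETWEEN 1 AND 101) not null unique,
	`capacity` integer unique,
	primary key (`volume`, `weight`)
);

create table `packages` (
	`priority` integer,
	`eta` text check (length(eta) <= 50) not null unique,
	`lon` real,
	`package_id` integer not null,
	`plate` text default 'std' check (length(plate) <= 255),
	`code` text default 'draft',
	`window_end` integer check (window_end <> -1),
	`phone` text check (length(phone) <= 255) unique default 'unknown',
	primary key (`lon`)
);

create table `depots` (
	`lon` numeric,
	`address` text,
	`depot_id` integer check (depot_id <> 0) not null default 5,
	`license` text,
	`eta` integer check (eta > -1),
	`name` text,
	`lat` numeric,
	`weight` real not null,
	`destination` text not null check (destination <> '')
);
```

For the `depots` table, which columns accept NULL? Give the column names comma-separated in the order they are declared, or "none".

lon, address, license, eta, name, lat

- lon: no NOT NULL constraint applies → nullable.
- address: no NOT NULL constraint applies → nullable.
- depot_id: declared NOT NULL → not nullable.
- license: no NOT NULL constraint applies → nullable.
- eta: CHECK does not forbid NULL (a CHECK constraint passes when its expression is NULL) → nullable.
- name: no NOT NULL constraint applies → nullable.
- lat: no NOT NULL constraint applies → nullable.
- weight: declared NOT NULL → not nullable.
- destination: declared NOT NULL → not nullable.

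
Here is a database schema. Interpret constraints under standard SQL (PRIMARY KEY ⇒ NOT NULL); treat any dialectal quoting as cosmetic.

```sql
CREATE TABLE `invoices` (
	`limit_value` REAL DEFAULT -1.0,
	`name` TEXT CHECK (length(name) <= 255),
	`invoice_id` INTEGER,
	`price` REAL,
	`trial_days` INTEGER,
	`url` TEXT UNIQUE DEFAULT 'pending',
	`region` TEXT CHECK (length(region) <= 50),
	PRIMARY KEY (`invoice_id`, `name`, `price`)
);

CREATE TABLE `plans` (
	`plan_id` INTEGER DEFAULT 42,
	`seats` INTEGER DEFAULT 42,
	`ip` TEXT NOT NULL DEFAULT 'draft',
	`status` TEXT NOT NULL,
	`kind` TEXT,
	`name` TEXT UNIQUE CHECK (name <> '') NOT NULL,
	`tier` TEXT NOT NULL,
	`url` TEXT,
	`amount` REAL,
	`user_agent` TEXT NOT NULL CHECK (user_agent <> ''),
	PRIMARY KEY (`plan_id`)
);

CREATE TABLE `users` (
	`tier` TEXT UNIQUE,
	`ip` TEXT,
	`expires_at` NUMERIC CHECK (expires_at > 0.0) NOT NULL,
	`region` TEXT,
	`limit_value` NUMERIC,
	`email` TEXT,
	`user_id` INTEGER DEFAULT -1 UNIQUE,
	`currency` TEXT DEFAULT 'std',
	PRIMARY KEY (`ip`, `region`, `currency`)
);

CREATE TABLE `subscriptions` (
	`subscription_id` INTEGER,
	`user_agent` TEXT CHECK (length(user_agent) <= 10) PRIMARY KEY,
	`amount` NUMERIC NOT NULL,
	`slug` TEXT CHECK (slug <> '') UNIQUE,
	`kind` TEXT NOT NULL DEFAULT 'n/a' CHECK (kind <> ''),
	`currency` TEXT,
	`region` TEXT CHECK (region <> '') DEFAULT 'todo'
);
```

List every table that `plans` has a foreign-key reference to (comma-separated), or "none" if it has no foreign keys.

none

No column in plans has a REFERENCES clause.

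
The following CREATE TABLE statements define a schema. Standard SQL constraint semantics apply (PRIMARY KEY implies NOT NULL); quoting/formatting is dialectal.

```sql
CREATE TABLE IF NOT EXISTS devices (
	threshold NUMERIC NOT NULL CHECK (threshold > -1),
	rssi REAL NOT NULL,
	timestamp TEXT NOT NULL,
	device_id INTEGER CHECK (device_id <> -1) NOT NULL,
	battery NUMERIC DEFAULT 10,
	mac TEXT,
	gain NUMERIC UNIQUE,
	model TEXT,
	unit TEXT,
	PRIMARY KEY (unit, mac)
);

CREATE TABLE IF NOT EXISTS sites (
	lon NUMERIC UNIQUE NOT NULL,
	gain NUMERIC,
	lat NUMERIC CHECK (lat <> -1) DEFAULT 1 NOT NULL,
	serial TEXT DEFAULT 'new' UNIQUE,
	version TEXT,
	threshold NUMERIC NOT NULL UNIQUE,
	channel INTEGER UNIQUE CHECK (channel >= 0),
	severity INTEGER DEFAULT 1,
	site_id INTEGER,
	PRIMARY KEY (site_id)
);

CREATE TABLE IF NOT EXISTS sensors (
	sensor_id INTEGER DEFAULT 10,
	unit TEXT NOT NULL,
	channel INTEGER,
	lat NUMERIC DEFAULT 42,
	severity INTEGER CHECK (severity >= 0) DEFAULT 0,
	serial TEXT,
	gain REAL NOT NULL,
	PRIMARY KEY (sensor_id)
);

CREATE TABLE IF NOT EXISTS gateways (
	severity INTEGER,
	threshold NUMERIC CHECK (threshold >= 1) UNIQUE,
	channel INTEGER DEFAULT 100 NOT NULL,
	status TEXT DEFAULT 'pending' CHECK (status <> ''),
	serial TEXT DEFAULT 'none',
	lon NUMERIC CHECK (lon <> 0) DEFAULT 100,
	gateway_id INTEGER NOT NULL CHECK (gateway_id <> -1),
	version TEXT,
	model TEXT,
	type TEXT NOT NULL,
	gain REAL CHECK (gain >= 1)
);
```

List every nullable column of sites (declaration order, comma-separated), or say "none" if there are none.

- lon: declared NOT NULL → not nullable.
- gain: no NOT NULL constraint applies → nullable.
- lat: declared NOT NULL → not nullable.
- serial: UNIQUE does not imply NOT NULL → nullable.
- version: no NOT NULL constraint applies → nullable.
- threshold: declared NOT NULL → not nullable.
- channel: CHECK does not forbid NULL (a CHECK constraint passes when its expression is NULL) → nullable.
- severity: DEFAULT only fills an omitted column; an explicit NULL is still allowed → nullable.
- site_id: part of the PRIMARY KEY, which implies NOT NULL → not nullable.

gain, serial, version, channel, severity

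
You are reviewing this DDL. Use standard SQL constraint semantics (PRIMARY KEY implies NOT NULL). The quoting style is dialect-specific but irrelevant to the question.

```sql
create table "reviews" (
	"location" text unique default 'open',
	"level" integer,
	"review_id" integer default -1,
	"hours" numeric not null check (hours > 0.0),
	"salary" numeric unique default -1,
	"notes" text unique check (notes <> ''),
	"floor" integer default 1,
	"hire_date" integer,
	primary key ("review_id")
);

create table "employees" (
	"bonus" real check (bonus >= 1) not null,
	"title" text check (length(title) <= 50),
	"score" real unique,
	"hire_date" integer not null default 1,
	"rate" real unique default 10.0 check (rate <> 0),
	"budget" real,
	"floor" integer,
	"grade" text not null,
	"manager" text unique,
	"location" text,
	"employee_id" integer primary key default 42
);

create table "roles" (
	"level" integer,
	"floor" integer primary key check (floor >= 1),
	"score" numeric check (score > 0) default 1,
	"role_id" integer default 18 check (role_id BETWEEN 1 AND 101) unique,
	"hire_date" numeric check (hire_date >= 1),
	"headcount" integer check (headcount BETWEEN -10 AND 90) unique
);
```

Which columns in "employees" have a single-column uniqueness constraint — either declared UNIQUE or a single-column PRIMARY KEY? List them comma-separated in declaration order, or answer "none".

- bonus: no UNIQUE or single-column PK constraint.
- title: no UNIQUE or single-column PK constraint.
- score: declared UNIQUE → unique.
- hire_date: no UNIQUE or single-column PK constraint.
- rate: declared UNIQUE → unique.
- budget: no UNIQUE or single-column PK constraint.
- floor: no UNIQUE or single-column PK constraint.
- grade: no UNIQUE or single-column PK constraint.
- manager: declared UNIQUE → unique.
- location: no UNIQUE or single-column PK constraint.
- employee_id: single-column PRIMARY KEY → unique.

score, rate, manager, employee_id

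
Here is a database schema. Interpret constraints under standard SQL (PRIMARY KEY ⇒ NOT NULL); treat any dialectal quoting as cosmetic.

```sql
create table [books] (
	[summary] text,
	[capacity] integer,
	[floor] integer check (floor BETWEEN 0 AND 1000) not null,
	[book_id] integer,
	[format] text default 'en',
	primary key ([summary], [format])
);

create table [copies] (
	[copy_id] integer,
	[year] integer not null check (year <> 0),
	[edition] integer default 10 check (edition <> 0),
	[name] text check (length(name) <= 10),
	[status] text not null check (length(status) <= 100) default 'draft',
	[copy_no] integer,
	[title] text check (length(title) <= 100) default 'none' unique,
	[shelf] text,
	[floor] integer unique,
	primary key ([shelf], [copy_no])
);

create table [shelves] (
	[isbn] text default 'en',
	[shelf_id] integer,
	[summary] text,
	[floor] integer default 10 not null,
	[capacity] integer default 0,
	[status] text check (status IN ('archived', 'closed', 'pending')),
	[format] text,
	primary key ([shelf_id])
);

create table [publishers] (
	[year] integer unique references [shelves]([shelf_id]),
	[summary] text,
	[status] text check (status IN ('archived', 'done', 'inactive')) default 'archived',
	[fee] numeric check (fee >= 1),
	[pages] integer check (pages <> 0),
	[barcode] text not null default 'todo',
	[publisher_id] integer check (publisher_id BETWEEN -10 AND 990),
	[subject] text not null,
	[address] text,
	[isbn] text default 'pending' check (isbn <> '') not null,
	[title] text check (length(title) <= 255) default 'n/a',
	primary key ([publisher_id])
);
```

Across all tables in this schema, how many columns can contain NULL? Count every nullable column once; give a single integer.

books: 2 nullable (capacity, book_id — PK (summary, format) and explicit NOT NULL columns excluded).
copies: 5 nullable (copy_id, edition, name, title, floor — PK (shelf, copy_no) and explicit NOT NULL columns excluded).
shelves: 5 nullable (isbn, summary, capacity, status, format — PK (shelf_id) and explicit NOT NULL columns excluded).
publishers: 7 nullable (year, summary, status, fee, pages, address, title — PK (publisher_id) and explicit NOT NULL columns excluded).
Total: 2 + 5 + 5 + 7 = 19.

19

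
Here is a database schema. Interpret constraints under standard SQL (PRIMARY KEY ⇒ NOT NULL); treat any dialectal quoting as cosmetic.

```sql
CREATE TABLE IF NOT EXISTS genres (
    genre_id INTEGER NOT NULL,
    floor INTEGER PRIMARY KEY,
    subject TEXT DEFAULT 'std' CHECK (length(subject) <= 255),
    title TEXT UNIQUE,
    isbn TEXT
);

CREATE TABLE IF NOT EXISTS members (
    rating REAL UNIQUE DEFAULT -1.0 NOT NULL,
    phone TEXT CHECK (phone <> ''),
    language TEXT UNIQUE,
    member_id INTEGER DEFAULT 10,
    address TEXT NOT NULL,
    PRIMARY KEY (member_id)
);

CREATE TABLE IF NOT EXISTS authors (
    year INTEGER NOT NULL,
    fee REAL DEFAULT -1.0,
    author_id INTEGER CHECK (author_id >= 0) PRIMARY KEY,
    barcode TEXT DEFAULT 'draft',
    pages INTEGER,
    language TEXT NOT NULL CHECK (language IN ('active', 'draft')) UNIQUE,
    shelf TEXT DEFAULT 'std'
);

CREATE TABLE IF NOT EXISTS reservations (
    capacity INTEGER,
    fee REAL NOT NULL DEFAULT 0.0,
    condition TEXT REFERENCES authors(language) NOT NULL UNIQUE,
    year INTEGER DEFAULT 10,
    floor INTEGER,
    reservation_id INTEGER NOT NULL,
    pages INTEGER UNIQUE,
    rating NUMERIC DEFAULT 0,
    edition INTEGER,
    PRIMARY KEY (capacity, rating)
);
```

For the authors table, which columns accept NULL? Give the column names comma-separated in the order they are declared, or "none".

fee, barcode, pages, shelf

- year: declared NOT NULL → not nullable.
- fee: DEFAULT only fills an omitted column; an explicit NULL is still allowed → nullable.
- author_id: part of the PRIMARY KEY, which implies NOT NULL → not nullable.
- barcode: DEFAULT only fills an omitted column; an explicit NULL is still allowed → nullable.
- pages: no NOT NULL constraint applies → nullable.
- language: declared NOT NULL → not nullable.
- shelf: DEFAULT only fills an omitted column; an explicit NULL is still allowed → nullable.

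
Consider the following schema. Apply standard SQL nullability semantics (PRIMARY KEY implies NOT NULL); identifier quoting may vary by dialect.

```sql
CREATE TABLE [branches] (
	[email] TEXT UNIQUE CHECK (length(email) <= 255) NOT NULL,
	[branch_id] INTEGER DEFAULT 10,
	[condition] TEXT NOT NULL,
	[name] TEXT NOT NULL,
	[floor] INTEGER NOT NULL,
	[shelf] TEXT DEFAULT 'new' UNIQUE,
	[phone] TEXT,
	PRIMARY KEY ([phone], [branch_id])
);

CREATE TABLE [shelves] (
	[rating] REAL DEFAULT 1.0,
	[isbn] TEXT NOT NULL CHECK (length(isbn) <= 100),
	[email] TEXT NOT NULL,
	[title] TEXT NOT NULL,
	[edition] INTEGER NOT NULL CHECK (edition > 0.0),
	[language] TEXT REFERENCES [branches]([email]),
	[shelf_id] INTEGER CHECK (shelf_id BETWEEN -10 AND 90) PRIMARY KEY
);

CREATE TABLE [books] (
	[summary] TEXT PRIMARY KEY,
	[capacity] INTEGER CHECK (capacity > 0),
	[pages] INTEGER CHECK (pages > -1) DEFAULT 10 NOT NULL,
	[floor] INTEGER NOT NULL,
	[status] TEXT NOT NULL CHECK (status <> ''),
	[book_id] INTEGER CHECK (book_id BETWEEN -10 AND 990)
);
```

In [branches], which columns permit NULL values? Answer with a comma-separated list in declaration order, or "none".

- email: declared NOT NULL → not nullable.
- branch_id: part of the PRIMARY KEY, which implies NOT NULL → not nullable.
- condition: declared NOT NULL → not nullable.
- name: declared NOT NULL → not nullable.
- floor: declared NOT NULL → not nullable.
- shelf: UNIQUE does not imply NOT NULL → nullable.
- phone: part of the PRIMARY KEY, which implies NOT NULL → not nullable.

shelf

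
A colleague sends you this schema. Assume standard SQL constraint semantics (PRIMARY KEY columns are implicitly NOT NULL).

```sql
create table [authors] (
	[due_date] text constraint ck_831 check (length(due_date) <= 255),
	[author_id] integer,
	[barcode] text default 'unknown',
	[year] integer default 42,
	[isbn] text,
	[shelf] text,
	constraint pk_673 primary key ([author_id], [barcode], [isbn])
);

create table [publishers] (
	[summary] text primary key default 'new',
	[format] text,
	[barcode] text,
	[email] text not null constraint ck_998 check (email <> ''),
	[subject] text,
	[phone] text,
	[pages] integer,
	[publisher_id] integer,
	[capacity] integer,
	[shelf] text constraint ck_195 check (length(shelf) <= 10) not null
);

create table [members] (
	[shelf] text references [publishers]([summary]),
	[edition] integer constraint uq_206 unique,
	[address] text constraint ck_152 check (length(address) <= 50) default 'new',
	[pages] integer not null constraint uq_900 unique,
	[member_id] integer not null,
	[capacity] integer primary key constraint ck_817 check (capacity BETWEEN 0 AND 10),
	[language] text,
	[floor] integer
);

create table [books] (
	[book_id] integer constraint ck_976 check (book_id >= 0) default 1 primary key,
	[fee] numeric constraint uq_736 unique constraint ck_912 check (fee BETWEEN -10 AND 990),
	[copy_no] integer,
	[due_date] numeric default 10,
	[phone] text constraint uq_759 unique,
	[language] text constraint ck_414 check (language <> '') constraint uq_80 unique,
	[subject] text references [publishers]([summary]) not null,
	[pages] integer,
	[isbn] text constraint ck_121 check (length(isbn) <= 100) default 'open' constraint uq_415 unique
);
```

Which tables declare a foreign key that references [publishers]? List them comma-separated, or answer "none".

members, books

- members.shelf references publishers(summary).
- books.subject references publishers(summary).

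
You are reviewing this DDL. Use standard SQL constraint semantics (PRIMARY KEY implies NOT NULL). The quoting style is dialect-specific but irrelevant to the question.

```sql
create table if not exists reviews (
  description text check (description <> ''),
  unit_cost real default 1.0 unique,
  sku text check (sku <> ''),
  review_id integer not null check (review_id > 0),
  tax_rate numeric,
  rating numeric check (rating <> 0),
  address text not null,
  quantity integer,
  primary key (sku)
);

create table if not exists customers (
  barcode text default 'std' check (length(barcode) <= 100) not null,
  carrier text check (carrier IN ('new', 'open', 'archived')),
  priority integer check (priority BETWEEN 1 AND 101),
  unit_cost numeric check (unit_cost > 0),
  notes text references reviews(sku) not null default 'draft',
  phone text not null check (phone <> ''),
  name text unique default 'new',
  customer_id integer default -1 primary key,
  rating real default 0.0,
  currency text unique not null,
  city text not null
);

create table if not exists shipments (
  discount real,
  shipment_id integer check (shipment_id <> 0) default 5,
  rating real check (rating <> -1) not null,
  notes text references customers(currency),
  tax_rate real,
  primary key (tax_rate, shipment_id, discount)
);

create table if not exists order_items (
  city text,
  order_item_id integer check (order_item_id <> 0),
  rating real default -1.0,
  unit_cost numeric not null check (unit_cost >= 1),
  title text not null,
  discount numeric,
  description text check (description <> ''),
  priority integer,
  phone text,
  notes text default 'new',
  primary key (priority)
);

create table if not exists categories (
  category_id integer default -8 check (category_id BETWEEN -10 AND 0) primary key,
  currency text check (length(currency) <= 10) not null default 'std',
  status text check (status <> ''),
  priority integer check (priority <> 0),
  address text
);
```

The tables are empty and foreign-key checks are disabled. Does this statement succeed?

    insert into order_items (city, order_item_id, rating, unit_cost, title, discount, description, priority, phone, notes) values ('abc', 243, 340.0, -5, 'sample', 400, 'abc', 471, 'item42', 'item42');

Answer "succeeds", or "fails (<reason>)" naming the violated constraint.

The value -5 for unit_cost violates CHECK (unit_cost >= 1).

fails (CHECK on unit_cost)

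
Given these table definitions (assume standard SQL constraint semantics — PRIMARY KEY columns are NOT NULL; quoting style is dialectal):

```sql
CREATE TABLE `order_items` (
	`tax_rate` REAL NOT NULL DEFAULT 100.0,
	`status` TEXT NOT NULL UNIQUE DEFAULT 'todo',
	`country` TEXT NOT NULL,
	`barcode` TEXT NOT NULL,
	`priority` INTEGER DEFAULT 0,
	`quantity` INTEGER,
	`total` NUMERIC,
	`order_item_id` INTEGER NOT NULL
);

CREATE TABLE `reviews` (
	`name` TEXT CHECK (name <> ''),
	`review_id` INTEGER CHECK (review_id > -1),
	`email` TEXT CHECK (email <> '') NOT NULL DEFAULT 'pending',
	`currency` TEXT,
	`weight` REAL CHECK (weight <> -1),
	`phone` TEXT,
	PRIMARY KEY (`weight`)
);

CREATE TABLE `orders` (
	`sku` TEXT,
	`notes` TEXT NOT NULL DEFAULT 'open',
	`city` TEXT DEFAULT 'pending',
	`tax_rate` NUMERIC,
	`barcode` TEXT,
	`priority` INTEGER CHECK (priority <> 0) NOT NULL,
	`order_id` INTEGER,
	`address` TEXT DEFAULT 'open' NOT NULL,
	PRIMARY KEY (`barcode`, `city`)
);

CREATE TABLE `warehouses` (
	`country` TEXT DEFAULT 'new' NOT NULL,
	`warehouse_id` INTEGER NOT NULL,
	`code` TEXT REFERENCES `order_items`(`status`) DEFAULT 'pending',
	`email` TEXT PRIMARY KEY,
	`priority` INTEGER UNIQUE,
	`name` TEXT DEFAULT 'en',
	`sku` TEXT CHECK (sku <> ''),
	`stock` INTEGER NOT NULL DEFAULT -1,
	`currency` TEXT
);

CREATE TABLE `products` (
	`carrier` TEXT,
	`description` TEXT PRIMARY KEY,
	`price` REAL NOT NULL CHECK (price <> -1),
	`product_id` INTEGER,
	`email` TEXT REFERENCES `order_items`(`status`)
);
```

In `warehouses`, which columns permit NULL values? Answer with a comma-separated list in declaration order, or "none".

- country: declared NOT NULL → not nullable.
- warehouse_id: declared NOT NULL → not nullable.
- code: a foreign key column may be NULL unless separately constrained → nullable.
- email: part of the PRIMARY KEY, which implies NOT NULL → not nullable.
- priority: UNIQUE does not imply NOT NULL → nullable.
- name: DEFAULT only fills an omitted column; an explicit NULL is still allowed → nullable.
- sku: CHECK does not forbid NULL (a CHECK constraint passes when its expression is NULL) → nullable.
- stock: declared NOT NULL → not nullable.
- currency: no NOT NULL constraint applies → nullable.

code, priority, name, sku, currency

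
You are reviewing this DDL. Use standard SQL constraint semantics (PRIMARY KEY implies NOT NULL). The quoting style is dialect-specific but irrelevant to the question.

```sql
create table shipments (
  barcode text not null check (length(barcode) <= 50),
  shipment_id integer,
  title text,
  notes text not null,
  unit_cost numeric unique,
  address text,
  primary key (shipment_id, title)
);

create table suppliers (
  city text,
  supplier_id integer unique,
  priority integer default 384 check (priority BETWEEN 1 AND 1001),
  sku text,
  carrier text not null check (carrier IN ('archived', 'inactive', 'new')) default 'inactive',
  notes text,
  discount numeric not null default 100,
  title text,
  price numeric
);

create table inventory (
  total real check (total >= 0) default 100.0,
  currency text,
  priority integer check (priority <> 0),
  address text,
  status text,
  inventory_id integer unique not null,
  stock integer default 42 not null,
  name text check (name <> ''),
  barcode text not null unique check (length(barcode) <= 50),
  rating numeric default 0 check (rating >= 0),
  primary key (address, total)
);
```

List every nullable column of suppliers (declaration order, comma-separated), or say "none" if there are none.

city, supplier_id, priority, sku, notes, title, price

- city: no NOT NULL constraint applies → nullable.
- supplier_id: UNIQUE does not imply NOT NULL → nullable.
- priority: CHECK does not forbid NULL (a CHECK constraint passes when its expression is NULL) → nullable.
- sku: no NOT NULL constraint applies → nullable.
- carrier: declared NOT NULL → not nullable.
- notes: no NOT NULL constraint applies → nullable.
- discount: declared NOT NULL → not nullable.
- title: no NOT NULL constraint applies → nullable.
- price: no NOT NULL constraint applies → nullable.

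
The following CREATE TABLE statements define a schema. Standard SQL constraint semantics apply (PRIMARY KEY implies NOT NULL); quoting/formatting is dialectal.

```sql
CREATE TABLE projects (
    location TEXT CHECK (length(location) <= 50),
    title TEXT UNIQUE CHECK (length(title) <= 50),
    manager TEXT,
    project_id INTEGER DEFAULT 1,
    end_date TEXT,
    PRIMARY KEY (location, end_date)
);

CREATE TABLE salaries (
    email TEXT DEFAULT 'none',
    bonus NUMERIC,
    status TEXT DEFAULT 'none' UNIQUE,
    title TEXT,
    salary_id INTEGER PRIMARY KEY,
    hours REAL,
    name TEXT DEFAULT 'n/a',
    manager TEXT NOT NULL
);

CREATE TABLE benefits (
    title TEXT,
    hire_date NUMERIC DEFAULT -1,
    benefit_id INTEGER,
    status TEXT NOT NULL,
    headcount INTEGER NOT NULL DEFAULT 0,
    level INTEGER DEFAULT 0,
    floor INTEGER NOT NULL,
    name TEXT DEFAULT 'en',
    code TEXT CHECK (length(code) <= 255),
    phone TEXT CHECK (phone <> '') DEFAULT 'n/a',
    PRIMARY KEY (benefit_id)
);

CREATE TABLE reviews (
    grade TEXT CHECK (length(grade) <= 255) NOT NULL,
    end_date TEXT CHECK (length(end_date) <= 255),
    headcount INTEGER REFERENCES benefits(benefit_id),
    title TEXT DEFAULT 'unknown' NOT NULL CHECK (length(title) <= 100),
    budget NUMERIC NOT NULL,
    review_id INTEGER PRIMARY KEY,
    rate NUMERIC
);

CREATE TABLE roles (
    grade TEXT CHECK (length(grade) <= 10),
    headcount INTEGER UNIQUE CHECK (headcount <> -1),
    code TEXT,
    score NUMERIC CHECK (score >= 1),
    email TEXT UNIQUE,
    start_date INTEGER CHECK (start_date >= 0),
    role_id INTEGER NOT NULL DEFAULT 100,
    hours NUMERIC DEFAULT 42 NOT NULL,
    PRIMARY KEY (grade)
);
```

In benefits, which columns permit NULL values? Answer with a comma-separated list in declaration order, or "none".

- title: no NOT NULL constraint applies → nullable.
- hire_date: DEFAULT only fills an omitted column; an explicit NULL is still allowed → nullable.
- benefit_id: part of the PRIMARY KEY, which implies NOT NULL → not nullable.
- status: declared NOT NULL → not nullable.
- headcount: declared NOT NULL → not nullable.
- level: DEFAULT only fills an omitted column; an explicit NULL is still allowed → nullable.
- floor: declared NOT NULL → not nullable.
- name: DEFAULT only fills an omitted column; an explicit NULL is still allowed → nullable.
- code: CHECK does not forbid NULL (a CHECK constraint passes when its expression is NULL) → nullable.
- phone: CHECK does not forbid NULL (a CHECK constraint passes when its expression is NULL) → nullable.

title, hire_date, level, name, code, phone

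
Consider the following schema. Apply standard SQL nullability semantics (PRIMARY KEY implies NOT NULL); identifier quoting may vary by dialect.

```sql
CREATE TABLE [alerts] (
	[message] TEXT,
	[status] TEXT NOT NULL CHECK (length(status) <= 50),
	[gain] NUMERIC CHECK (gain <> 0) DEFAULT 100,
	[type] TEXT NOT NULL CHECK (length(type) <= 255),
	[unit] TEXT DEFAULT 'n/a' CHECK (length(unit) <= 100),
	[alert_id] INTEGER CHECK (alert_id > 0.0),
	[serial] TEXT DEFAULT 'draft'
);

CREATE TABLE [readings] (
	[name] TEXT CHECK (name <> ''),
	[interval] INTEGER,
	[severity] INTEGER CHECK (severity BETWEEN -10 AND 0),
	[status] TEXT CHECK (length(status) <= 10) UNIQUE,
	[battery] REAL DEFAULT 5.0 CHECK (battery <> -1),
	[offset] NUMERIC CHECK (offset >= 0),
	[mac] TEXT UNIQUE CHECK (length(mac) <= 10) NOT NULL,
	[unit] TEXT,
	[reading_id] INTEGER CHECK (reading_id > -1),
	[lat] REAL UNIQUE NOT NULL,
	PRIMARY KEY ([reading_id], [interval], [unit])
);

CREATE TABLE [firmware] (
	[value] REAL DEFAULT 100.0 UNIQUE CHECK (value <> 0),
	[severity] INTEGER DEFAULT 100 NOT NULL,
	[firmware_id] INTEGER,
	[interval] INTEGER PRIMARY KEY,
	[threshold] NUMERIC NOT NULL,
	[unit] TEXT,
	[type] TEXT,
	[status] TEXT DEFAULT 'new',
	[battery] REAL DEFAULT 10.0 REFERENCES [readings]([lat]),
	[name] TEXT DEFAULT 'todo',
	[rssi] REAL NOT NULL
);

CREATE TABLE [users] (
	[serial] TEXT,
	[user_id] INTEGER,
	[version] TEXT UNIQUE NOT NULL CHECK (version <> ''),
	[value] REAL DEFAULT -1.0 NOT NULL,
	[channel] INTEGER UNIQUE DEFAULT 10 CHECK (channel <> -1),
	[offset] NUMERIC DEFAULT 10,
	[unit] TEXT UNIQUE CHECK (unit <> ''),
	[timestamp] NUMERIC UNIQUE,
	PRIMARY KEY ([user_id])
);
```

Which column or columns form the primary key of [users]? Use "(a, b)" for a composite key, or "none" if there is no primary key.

user_id is declared PRIMARY KEY as a table-level PRIMARY KEY clause.

user_id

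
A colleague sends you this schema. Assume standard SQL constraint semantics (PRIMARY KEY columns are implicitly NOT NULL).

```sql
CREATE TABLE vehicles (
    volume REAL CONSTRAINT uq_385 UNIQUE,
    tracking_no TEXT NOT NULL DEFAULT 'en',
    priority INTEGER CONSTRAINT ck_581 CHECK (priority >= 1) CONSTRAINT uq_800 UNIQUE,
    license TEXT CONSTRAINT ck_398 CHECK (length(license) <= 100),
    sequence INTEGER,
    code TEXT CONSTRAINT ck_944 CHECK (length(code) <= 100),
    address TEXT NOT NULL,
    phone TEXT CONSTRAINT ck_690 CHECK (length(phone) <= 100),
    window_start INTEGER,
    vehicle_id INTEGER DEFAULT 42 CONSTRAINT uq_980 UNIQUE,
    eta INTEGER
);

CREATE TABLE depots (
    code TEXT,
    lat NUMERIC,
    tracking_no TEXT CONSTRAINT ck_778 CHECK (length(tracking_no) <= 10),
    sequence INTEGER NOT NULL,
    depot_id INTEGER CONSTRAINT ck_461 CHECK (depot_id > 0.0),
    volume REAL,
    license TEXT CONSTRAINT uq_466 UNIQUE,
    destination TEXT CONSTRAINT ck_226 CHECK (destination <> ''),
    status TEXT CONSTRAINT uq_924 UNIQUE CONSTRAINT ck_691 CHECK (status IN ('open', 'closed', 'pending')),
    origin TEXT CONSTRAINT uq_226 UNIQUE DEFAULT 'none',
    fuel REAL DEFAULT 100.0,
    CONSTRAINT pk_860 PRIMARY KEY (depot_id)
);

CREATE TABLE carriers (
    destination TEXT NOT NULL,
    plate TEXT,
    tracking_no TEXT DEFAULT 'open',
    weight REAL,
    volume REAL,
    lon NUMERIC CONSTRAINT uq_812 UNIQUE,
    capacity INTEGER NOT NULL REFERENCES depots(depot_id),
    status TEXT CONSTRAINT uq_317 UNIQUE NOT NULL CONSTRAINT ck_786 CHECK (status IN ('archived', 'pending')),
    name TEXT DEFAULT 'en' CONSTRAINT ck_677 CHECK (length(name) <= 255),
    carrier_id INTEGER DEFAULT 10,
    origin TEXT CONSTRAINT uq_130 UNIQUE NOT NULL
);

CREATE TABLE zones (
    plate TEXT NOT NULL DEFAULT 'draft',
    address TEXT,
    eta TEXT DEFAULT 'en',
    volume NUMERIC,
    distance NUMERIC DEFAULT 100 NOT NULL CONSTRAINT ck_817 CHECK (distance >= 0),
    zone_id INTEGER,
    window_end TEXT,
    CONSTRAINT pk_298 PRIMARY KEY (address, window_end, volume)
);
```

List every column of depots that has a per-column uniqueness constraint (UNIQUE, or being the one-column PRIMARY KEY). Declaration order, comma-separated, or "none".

- code: no UNIQUE or single-column PK constraint.
- lat: no UNIQUE or single-column PK constraint.
- tracking_no: no UNIQUE or single-column PK constraint.
- sequence: no UNIQUE or single-column PK constraint.
- depot_id: single-column PRIMARY KEY → unique.
- volume: no UNIQUE or single-column PK constraint.
- license: declared UNIQUE → unique.
- destination: no UNIQUE or single-column PK constraint.
- status: declared UNIQUE → unique.
- origin: declared UNIQUE → unique.
- fuel: no UNIQUE or single-column PK constraint.

depot_id, license, status, origin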